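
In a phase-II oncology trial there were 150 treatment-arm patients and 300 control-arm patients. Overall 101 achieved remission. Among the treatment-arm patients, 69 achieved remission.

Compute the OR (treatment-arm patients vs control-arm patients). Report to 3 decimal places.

7.134

treatment-arm patients without the outcome: 150 − 69 = 81
control-arm patients with the outcome: 101 − 69 = 32
control-arm patients without the outcome: 300 − 32 = 268
OR = (69 × 268) / (81 × 32) = 18492/2592 ≈ 7.134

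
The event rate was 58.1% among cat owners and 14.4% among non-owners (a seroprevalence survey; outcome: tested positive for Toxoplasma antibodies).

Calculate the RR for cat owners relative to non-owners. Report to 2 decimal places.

RR = 0.5810 / 0.1440 = 4.03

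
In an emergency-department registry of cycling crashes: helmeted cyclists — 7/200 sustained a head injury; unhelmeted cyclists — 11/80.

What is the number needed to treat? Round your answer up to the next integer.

10

risk, helmeted cyclists = 7/200 = 0.035000
risk, unhelmeted cyclists = 11/80 = 0.137500
absolute risk difference = 0.102500
1 / 0.102500 = 9.756 → round up → 10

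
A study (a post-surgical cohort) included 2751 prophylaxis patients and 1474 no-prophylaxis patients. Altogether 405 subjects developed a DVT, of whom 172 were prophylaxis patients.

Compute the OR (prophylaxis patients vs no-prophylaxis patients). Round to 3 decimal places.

OR ≈ 0.355

prophylaxis patients without the outcome: 2751 − 172 = 2579
no-prophylaxis patients with the outcome: 405 − 172 = 233
no-prophylaxis patients without the outcome: 1474 − 233 = 1241
OR = (172 × 1241) / (2579 × 233) = 213452/600907 ≈ 0.355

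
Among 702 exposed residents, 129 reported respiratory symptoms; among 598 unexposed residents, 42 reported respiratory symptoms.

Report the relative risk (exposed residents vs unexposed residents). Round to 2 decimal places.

risk, exposed residents = 129/702 = 0.1838
risk, unexposed residents = 42/598 = 0.0702
RR = 0.1838 / 0.0702 = 2.62

RR ≈ 2.62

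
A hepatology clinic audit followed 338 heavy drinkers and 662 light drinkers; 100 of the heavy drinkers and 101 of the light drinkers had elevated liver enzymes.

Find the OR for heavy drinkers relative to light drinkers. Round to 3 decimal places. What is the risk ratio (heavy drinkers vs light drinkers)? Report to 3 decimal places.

OR = (100 × 561) / (238 × 101) = 56100/24038 ≈ 2.334
risk, heavy drinkers = 100/338 = 0.2959
risk, light drinkers = 101/662 = 0.1526
RR = 0.2959 / 0.1526 = 1.939

OR = 2.334; RR = 1.939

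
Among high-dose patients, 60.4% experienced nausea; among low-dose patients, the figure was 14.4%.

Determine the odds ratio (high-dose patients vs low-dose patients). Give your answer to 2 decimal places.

odds, high-dose patients = 0.6040/0.3960 = 1.5253
odds, low-dose patients = 0.1440/0.8560 = 0.1682
OR = 1.5253 / 0.1682 = 9.07

9.07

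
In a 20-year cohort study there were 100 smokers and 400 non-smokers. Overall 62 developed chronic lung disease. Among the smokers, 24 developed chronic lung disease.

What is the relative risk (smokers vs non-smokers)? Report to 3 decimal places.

RR: 2.526

smokers without the outcome: 100 − 24 = 76
non-smokers with the outcome: 62 − 24 = 38
non-smokers without the outcome: 400 − 38 = 362
risk, smokers = 24/100 = 0.2400
risk, non-smokers = 38/400 = 0.0950
RR = 0.2400 / 0.0950 = 2.526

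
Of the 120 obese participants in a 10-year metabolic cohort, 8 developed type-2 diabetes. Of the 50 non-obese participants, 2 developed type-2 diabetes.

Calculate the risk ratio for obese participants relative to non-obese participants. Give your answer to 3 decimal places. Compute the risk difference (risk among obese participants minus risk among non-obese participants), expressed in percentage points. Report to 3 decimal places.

RR = 1.667; RD = 2.667

risk, obese participants = 8/120 = 0.06667
risk, non-obese participants = 2/50 = 0.04000
RR = 0.06667 / 0.04000 = 1.667
risk difference = 0.06667 − 0.04000 = 0.02667 → 2.667 percentage points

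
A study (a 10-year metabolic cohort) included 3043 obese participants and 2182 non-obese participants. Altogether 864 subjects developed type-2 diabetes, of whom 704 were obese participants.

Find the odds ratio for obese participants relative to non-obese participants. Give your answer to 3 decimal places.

3.804

obese participants without the outcome: 3043 − 704 = 2339
non-obese participants with the outcome: 864 − 704 = 160
non-obese participants without the outcome: 2182 − 160 = 2022
OR = (704 × 2022) / (2339 × 160) = 1423488/374240 ≈ 3.804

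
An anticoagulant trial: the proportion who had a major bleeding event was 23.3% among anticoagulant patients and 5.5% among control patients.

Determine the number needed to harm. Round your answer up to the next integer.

absolute risk difference = 0.178000
1 / 0.178000 = 5.618 → round up → 6

6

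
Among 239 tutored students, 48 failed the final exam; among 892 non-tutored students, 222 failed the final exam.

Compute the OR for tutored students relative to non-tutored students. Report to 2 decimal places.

odds, tutored students = 48/191 = 0.2513
odds, non-tutored students = 222/670 = 0.3313
OR = 0.2513 / 0.3313 = 0.76

0.76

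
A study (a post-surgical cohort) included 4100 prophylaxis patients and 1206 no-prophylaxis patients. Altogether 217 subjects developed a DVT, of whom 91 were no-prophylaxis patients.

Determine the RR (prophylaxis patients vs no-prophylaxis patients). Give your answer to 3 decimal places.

prophylaxis patients with the outcome: 217 − 91 = 126
prophylaxis patients without the outcome: 4100 − 126 = 3974
no-prophylaxis patients without the outcome: 1206 − 91 = 1115
risk, prophylaxis patients = 126/4100 = 0.03073
risk, no-prophylaxis patients = 91/1206 = 0.07546
RR = 0.03073 / 0.07546 = 0.407

RR = 0.407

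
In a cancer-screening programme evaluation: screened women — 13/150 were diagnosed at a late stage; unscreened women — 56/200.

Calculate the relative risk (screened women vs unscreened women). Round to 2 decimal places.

RR ≈ 0.31

risk, screened women = 13/150 = 0.0867
risk, unscreened women = 56/200 = 0.2800
RR = 0.0867 / 0.2800 = 0.31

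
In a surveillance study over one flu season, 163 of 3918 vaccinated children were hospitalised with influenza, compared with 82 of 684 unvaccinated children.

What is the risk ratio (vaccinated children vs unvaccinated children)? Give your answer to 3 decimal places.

risk, vaccinated children = 163/3918 = 0.04160
risk, unvaccinated children = 82/684 = 0.11988
RR = 0.04160 / 0.11988 = 0.347

0.347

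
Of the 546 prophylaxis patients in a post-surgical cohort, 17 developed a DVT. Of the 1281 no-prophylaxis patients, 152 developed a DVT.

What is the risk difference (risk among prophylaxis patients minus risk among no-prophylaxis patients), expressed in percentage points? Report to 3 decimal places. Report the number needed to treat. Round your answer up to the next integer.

RD = -8.752; NNT = 12

risk, prophylaxis patients = 17/546 = 0.03114
risk, no-prophylaxis patients = 152/1281 = 0.11866
risk difference = 0.03114 − 0.11866 = -0.08752 → -8.752 percentage points
absolute risk difference = 0.087522
1 / 0.087522 = 11.426 → round up → 12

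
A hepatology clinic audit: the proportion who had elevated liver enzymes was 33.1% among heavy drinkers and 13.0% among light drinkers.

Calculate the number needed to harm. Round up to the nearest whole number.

NNH ≈ 5

absolute risk difference = 0.201000
1 / 0.201000 = 4.975 → round up → 5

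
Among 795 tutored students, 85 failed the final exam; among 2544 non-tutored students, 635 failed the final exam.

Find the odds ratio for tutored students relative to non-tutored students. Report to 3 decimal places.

odds, tutored students = 85/710 = 0.1197
odds, non-tutored students = 635/1909 = 0.3326
OR = 0.1197 / 0.3326 = 0.360

OR: 0.360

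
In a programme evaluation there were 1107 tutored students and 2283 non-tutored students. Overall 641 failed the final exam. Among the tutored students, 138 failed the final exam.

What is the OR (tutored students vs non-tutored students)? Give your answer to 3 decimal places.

tutored students without the outcome: 1107 − 138 = 969
non-tutored students with the outcome: 641 − 138 = 503
non-tutored students without the outcome: 2283 − 503 = 1780
odds, tutored students = 138/969 = 0.1424
odds, non-tutored students = 503/1780 = 0.2826
OR = 0.1424 / 0.2826 = 0.504

OR ≈ 0.504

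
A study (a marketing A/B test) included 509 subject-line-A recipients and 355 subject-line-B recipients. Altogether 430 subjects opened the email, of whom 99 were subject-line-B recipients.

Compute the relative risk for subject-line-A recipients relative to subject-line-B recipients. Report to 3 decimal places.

2.332

subject-line-A recipients with the outcome: 430 − 99 = 331
subject-line-A recipients without the outcome: 509 − 331 = 178
subject-line-B recipients without the outcome: 355 − 99 = 256
risk, subject-line-A recipients = 331/509 = 0.6503
risk, subject-line-B recipients = 99/355 = 0.2789
RR = 0.6503 / 0.2789 = 2.332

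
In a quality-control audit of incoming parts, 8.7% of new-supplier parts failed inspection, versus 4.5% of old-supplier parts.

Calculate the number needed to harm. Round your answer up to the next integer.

NNH = 24

absolute risk difference = 0.042000
1 / 0.042000 = 23.810 → round up → 24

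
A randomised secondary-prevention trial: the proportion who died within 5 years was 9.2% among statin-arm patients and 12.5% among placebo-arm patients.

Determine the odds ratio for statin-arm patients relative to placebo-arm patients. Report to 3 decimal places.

OR = 0.709

odds, statin-arm patients = 0.0920/0.9080 = 0.1013
odds, placebo-arm patients = 0.1250/0.8750 = 0.1429
OR = 0.1013 / 0.1429 = 0.709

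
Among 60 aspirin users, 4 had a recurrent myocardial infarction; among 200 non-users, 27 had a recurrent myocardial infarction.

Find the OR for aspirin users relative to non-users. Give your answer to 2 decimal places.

0.46

odds, aspirin users = 4/56 = 0.0714
odds, non-users = 27/173 = 0.1561
OR = 0.0714 / 0.1561 = 0.46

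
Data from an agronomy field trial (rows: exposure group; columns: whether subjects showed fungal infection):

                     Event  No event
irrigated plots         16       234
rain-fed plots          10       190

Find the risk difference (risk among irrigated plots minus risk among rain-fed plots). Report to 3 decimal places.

0.014

risk, irrigated plots = 16/250 = 0.0640
risk, rain-fed plots = 10/200 = 0.0500
risk difference = 0.0640 − 0.0500 = 0.014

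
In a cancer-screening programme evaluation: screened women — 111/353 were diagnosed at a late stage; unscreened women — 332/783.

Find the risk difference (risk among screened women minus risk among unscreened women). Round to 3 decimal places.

risk, screened women = 111/353 = 0.3144
risk, unscreened women = 332/783 = 0.4240
risk difference = 0.3144 − 0.4240 = -0.110

RD: -0.110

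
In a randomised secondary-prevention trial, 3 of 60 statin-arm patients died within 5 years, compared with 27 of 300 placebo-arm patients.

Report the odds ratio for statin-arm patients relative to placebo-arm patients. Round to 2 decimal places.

OR = (3 × 273) / (57 × 27) = 819/1539 ≈ 0.53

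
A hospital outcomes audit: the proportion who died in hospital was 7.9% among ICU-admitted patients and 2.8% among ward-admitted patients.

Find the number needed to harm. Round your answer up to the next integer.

absolute risk difference = 0.051000
1 / 0.051000 = 19.608 → round up → 20

20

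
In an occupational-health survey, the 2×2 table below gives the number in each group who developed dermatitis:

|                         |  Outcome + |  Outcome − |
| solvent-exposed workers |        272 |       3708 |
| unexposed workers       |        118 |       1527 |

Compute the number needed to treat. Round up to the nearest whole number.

295

risk, solvent-exposed workers = 272/3980 = 0.068342
risk, unexposed workers = 118/1645 = 0.071733
absolute risk difference = 0.003391
1 / 0.003391 = 294.898 → round up → 295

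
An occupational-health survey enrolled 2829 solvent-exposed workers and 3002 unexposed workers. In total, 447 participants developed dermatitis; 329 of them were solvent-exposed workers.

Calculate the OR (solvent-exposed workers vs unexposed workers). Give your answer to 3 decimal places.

OR ≈ 3.216

solvent-exposed workers without the outcome: 2829 − 329 = 2500
unexposed workers with the outcome: 447 − 329 = 118
unexposed workers without the outcome: 3002 − 118 = 2884
OR = (329 × 2884) / (2500 × 118) = 948836/295000 ≈ 3.216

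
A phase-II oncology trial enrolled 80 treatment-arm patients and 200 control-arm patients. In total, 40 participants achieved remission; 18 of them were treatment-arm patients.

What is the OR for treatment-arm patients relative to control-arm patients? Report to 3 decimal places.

treatment-arm patients without the outcome: 80 − 18 = 62
control-arm patients with the outcome: 40 − 18 = 22
control-arm patients without the outcome: 200 − 22 = 178
OR = (18 × 178) / (62 × 22) = 3204/1364 ≈ 2.349

OR ≈ 2.349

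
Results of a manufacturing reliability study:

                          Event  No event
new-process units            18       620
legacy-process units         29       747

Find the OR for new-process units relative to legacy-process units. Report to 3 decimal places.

odds, new-process units = 18/620 = 0.02903
odds, legacy-process units = 29/747 = 0.03882
OR = 0.02903 / 0.03882 = 0.748

0.748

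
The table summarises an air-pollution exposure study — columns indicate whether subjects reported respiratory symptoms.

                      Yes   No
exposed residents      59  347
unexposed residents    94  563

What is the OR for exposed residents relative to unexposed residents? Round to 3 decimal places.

OR: 1.018

odds, exposed residents = 59/347 = 0.1700
odds, unexposed residents = 94/563 = 0.1670
OR = 0.1700 / 0.1670 = 1.018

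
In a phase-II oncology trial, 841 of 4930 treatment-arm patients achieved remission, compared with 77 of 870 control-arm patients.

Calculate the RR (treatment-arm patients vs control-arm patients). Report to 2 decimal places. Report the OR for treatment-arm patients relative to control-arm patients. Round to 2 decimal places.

RR = 1.93; OR = 2.12

risk, treatment-arm patients = 841/4930 = 0.1706
risk, control-arm patients = 77/870 = 0.0885
RR = 0.1706 / 0.0885 = 1.93
OR = (841 × 793) / (4089 × 77) = 666913/314853 ≈ 2.12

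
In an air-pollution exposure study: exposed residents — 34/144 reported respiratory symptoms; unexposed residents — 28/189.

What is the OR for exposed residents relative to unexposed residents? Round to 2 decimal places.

1.78

odds, exposed residents = 34/110 = 0.3091
odds, unexposed residents = 28/161 = 0.1739
OR = 0.3091 / 0.1739 = 1.78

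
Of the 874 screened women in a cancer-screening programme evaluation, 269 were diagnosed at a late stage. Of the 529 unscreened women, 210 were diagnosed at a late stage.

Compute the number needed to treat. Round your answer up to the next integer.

12

risk, screened women = 269/874 = 0.307780
risk, unscreened women = 210/529 = 0.396975
absolute risk difference = 0.089195
1 / 0.089195 = 11.211 → round up → 12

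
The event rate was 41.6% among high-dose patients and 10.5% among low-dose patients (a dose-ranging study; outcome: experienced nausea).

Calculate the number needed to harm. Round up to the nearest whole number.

4

absolute risk difference = 0.311000
1 / 0.311000 = 3.215 → round up → 4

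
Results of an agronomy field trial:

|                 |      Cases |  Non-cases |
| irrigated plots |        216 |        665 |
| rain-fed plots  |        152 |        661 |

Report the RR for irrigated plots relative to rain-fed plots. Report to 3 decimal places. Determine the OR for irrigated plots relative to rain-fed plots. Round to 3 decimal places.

risk, irrigated plots = 216/881 = 0.2452
risk, rain-fed plots = 152/813 = 0.1870
RR = 0.2452 / 0.1870 = 1.311
OR = (216 × 661) / (665 × 152) = 142776/101080 ≈ 1.413

RR = 1.311; OR = 1.413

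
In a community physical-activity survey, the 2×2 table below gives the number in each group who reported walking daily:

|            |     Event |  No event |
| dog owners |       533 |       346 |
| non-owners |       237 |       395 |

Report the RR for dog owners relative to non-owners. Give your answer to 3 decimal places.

risk, dog owners = 533/879 = 0.6064
risk, non-owners = 237/632 = 0.3750
RR = 0.6064 / 0.3750 = 1.617

1.617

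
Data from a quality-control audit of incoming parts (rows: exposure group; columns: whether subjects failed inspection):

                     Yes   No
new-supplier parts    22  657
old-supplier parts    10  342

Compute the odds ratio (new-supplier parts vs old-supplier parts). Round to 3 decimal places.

OR = 1.145

odds, new-supplier parts = 22/657 = 0.03349
odds, old-supplier parts = 10/342 = 0.02924
OR = 0.03349 / 0.02924 = 1.145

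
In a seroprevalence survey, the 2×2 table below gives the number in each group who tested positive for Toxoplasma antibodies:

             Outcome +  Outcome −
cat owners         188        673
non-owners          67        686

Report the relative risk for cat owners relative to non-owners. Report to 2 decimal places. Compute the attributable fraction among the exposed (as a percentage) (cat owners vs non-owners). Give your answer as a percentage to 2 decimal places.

RR = 2.45; AR% = 59.25%

risk, cat owners = 188/861 = 0.2184
risk, non-owners = 67/753 = 0.0890
RR = 0.2184 / 0.0890 = 2.45
AR% = (0.2184 − 0.0890) / 0.2184 = 0.5925 → 59.25%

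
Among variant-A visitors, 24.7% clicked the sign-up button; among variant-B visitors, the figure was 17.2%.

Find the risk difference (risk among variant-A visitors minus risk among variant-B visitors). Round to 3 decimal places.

risk difference = 0.2470 − 0.1720 = 0.075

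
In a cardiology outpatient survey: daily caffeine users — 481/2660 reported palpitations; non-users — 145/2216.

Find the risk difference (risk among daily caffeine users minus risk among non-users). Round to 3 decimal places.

risk, daily caffeine users = 481/2660 = 0.1808
risk, non-users = 145/2216 = 0.0654
risk difference = 0.1808 − 0.0654 = 0.115

0.115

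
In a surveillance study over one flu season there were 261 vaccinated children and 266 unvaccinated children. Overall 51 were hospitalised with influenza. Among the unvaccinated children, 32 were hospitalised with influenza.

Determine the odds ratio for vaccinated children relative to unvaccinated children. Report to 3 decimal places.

vaccinated children with the outcome: 51 − 32 = 19
vaccinated children without the outcome: 261 − 19 = 242
unvaccinated children without the outcome: 266 − 32 = 234
odds, vaccinated children = 19/242 = 0.0785
odds, unvaccinated children = 32/234 = 0.1368
OR = 0.0785 / 0.1368 = 0.574

OR ≈ 0.574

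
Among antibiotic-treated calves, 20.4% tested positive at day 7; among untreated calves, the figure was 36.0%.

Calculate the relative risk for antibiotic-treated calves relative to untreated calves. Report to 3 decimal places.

RR = 0.2040 / 0.3600 = 0.567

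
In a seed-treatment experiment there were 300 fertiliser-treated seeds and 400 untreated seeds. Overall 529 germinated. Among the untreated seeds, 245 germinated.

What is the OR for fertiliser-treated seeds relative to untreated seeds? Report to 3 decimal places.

fertiliser-treated seeds with the outcome: 529 − 245 = 284
fertiliser-treated seeds without the outcome: 300 − 284 = 16
untreated seeds without the outcome: 400 − 245 = 155
OR = (284 × 155) / (16 × 245) = 44020/3920 ≈ 11.230

OR: 11.230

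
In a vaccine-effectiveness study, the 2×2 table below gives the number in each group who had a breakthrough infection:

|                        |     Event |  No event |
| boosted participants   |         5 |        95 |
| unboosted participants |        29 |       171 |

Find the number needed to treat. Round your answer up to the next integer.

NNT: 11

risk, boosted participants = 5/100 = 0.050000
risk, unboosted participants = 29/200 = 0.145000
absolute risk difference = 0.095000
1 / 0.095000 = 10.526 → round up → 11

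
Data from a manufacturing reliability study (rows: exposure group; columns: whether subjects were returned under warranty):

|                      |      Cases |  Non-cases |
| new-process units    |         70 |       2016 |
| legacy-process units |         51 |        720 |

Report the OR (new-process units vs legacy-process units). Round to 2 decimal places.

OR = (70 × 720) / (2016 × 51) = 50400/102816 ≈ 0.49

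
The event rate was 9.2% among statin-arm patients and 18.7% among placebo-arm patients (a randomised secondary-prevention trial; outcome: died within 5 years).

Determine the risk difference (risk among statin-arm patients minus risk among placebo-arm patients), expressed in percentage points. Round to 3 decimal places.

-9.500

risk difference = 0.0920 − 0.1870 = -0.0950 → -9.500 percentage points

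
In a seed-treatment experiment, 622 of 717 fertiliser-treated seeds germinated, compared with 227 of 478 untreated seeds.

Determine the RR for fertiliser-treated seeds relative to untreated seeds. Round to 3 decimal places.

risk, fertiliser-treated seeds = 622/717 = 0.8675
risk, untreated seeds = 227/478 = 0.4749
RR = 0.8675 / 0.4749 = 1.827

RR: 1.827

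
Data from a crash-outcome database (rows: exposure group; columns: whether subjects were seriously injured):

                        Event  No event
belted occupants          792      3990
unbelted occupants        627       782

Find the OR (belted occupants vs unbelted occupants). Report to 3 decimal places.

odds, belted occupants = 792/3990 = 0.1985
odds, unbelted occupants = 627/782 = 0.8018
OR = 0.1985 / 0.8018 = 0.248

0.248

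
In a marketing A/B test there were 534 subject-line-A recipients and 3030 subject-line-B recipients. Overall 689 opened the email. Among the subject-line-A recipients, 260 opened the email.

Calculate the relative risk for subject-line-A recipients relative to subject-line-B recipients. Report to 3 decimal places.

RR = 3.439

subject-line-A recipients without the outcome: 534 − 260 = 274
subject-line-B recipients with the outcome: 689 − 260 = 429
subject-line-B recipients without the outcome: 3030 − 429 = 2601
risk, subject-line-A recipients = 260/534 = 0.4869
risk, subject-line-B recipients = 429/3030 = 0.1416
RR = 0.4869 / 0.1416 = 3.439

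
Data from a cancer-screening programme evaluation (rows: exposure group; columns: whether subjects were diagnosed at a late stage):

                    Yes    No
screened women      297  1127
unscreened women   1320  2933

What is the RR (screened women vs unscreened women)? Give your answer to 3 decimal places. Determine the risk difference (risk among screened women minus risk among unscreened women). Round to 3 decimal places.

RR = 0.672; RD = -0.102

risk, screened women = 297/1424 = 0.2086
risk, unscreened women = 1320/4253 = 0.3104
RR = 0.2086 / 0.3104 = 0.672
risk difference = 0.2086 − 0.3104 = -0.102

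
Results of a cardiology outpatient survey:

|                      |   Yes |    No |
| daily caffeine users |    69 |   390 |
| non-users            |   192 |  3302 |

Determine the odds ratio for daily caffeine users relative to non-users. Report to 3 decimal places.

OR = (69 × 3302) / (390 × 192) = 227838/74880 ≈ 3.043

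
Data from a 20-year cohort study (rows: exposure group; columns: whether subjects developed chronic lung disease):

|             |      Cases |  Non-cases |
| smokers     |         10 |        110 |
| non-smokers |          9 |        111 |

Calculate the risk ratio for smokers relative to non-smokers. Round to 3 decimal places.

risk, smokers = 10/120 = 0.0833
risk, non-smokers = 9/120 = 0.0750
RR = 0.0833 / 0.0750 = 1.111

RR: 1.111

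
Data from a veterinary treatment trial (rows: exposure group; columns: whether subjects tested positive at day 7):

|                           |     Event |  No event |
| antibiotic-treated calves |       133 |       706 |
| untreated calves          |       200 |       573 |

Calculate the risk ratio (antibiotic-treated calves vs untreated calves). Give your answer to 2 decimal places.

RR: 0.61

risk, antibiotic-treated calves = 133/839 = 0.1585
risk, untreated calves = 200/773 = 0.2587
RR = 0.1585 / 0.2587 = 0.61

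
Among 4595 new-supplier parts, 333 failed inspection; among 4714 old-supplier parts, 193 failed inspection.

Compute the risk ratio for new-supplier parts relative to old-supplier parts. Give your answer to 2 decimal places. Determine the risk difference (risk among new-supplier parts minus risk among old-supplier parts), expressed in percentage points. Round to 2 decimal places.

risk, new-supplier parts = 333/4595 = 0.07247
risk, old-supplier parts = 193/4714 = 0.04094
RR = 0.07247 / 0.04094 = 1.77
risk difference = 0.07247 − 0.04094 = 0.03153 → 3.15 percentage points

RR = 1.77; RD = 3.15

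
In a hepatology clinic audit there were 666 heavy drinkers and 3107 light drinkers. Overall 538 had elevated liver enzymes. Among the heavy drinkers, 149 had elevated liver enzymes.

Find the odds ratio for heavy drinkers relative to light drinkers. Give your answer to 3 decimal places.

OR = 2.014

heavy drinkers without the outcome: 666 − 149 = 517
light drinkers with the outcome: 538 − 149 = 389
light drinkers without the outcome: 3107 − 389 = 2718
OR = (149 × 2718) / (517 × 389) = 404982/201113 ≈ 2.014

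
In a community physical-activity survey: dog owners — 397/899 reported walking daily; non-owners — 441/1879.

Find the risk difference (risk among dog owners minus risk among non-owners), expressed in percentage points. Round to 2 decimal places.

20.69

risk, dog owners = 397/899 = 0.4416
risk, non-owners = 441/1879 = 0.2347
risk difference = 0.4416 − 0.2347 = 0.2069 → 20.69 percentage points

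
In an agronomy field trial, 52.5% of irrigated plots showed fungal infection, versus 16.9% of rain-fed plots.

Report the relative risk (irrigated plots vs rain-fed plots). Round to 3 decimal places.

RR = 0.5250 / 0.1690 = 3.107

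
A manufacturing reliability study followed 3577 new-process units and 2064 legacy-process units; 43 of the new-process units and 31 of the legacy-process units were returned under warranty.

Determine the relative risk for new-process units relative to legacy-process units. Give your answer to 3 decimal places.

risk, new-process units = 43/3577 = 0.01202
risk, legacy-process units = 31/2064 = 0.01502
RR = 0.01202 / 0.01502 = 0.800

RR: 0.800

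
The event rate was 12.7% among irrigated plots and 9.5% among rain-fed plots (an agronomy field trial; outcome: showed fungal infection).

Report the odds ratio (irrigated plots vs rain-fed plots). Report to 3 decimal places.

1.386

odds, irrigated plots = 0.1270/0.8730 = 0.1455
odds, rain-fed plots = 0.0950/0.9050 = 0.1050
OR = 0.1455 / 0.1050 = 1.386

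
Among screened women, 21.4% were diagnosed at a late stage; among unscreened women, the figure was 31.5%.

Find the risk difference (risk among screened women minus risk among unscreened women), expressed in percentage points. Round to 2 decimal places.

RD ≈ -10.10

risk difference = 0.2140 − 0.3150 = -0.1010 → -10.10 percentage points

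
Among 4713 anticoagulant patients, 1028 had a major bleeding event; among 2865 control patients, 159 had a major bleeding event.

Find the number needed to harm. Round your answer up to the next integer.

risk, anticoagulant patients = 1028/4713 = 0.218120
risk, control patients = 159/2865 = 0.055497
absolute risk difference = 0.162623
1 / 0.162623 = 6.149 → round up → 7

NNH = 7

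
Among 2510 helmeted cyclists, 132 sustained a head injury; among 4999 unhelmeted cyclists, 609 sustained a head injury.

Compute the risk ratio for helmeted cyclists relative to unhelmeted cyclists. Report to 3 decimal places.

RR: 0.432

risk, helmeted cyclists = 132/2510 = 0.0526
risk, unhelmeted cyclists = 609/4999 = 0.1218
RR = 0.0526 / 0.1218 = 0.432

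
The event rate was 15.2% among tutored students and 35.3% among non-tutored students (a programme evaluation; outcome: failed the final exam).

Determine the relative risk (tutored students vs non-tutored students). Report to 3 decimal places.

RR = 0.1520 / 0.3530 = 0.431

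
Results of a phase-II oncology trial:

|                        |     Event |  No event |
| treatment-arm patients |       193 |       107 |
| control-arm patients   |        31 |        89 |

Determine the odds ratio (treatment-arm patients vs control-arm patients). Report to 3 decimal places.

OR = (193 × 89) / (107 × 31) = 17177/3317 ≈ 5.178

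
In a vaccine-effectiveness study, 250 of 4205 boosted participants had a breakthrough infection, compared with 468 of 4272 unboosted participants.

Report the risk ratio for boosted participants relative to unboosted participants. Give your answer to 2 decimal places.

RR = 0.54

risk, boosted participants = 250/4205 = 0.0595
risk, unboosted participants = 468/4272 = 0.1096
RR = 0.0595 / 0.1096 = 0.54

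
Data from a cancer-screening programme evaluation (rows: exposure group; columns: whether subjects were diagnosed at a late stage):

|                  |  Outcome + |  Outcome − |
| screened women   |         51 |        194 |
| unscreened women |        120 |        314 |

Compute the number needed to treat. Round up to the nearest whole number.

risk, screened women = 51/245 = 0.208163
risk, unscreened women = 120/434 = 0.276498
absolute risk difference = 0.068334
1 / 0.068334 = 14.634 → round up → 15

NNT: 15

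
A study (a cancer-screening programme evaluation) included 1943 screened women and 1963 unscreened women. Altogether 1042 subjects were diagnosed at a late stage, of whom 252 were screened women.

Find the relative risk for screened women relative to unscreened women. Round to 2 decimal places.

screened women without the outcome: 1943 − 252 = 1691
unscreened women with the outcome: 1042 − 252 = 790
unscreened women without the outcome: 1963 − 790 = 1173
risk, screened women = 252/1943 = 0.1297
risk, unscreened women = 790/1963 = 0.4024
RR = 0.1297 / 0.4024 = 0.32

RR ≈ 0.32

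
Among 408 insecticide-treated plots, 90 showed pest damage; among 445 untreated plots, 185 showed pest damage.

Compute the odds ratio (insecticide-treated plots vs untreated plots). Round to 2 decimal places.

OR = (90 × 260) / (318 × 185) = 23400/58830 ≈ 0.40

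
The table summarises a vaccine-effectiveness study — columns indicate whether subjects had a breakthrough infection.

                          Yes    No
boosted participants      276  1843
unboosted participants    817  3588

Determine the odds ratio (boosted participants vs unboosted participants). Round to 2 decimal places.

OR = 0.66

odds, boosted participants = 276/1843 = 0.1498
odds, unboosted participants = 817/3588 = 0.2277
OR = 0.1498 / 0.2277 = 0.66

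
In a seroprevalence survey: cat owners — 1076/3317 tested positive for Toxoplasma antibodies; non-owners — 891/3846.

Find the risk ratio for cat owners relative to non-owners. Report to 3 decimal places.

1.400

risk, cat owners = 1076/3317 = 0.3244
risk, non-owners = 891/3846 = 0.2317
RR = 0.3244 / 0.2317 = 1.400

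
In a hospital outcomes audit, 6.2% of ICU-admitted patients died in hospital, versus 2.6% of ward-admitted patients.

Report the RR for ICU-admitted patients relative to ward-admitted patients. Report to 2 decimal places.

RR = 0.06200 / 0.02600 = 2.38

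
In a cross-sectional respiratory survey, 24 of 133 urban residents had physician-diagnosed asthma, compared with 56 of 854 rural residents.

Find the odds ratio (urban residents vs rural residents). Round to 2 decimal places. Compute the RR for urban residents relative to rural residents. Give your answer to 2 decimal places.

OR = 3.14; RR = 2.75

OR = (24 × 798) / (109 × 56) = 19152/6104 ≈ 3.14
risk, urban residents = 24/133 = 0.1805
risk, rural residents = 56/854 = 0.0656
RR = 0.1805 / 0.0656 = 2.75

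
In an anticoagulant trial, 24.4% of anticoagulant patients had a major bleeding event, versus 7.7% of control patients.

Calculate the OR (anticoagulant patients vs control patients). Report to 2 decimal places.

odds, anticoagulant patients = 0.2440/0.7560 = 0.3228
odds, control patients = 0.0770/0.9230 = 0.0834
OR = 0.3228 / 0.0834 = 3.87

3.87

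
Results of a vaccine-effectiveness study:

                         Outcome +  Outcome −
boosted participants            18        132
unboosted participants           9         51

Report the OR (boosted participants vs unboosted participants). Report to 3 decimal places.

OR = (18 × 51) / (132 × 9) = 918/1188 ≈ 0.773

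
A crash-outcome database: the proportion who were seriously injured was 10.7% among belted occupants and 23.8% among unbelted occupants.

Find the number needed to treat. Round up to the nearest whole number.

absolute risk difference = 0.131000
1 / 0.131000 = 7.634 → round up → 8

NNT ≈ 8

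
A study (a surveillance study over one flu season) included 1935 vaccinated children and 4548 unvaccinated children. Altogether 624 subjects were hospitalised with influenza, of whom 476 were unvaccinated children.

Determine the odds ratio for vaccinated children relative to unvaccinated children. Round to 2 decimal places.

vaccinated children with the outcome: 624 − 476 = 148
vaccinated children without the outcome: 1935 − 148 = 1787
unvaccinated children without the outcome: 4548 − 476 = 4072
odds, vaccinated children = 148/1787 = 0.0828
odds, unvaccinated children = 476/4072 = 0.1169
OR = 0.0828 / 0.1169 = 0.71

0.71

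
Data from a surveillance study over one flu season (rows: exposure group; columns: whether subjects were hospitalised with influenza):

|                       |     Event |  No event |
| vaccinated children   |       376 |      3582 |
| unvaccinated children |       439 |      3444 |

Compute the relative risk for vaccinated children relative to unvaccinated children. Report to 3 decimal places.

RR ≈ 0.840

risk, vaccinated children = 376/3958 = 0.0950
risk, unvaccinated children = 439/3883 = 0.1131
RR = 0.0950 / 0.1131 = 0.840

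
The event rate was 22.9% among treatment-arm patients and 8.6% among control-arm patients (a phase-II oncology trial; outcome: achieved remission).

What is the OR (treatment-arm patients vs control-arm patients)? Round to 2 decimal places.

odds, treatment-arm patients = 0.2290/0.7710 = 0.2970
odds, control-arm patients = 0.0860/0.9140 = 0.0941
OR = 0.2970 / 0.0941 = 3.16

3.16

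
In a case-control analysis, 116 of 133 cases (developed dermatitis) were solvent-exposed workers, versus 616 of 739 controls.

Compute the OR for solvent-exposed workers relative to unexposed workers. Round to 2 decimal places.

OR = (116 × 123) / (616 × 17) = 14268/10472 ≈ 1.36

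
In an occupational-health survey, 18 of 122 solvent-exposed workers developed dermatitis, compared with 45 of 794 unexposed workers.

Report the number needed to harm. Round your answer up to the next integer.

12

risk, solvent-exposed workers = 18/122 = 0.147541
risk, unexposed workers = 45/794 = 0.056675
absolute risk difference = 0.090866
1 / 0.090866 = 11.005 → round up → 12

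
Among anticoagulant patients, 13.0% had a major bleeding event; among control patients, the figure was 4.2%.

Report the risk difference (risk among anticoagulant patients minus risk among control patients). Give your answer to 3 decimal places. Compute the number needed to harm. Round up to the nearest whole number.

RD = 0.088; NNH = 12

risk difference = 0.13000 − 0.04200 = 0.088
absolute risk difference = 0.088000
1 / 0.088000 = 11.364 → round up → 12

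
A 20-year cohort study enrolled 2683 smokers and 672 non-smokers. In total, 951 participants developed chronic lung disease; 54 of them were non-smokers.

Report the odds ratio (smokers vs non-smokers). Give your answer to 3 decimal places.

smokers with the outcome: 951 − 54 = 897
smokers without the outcome: 2683 − 897 = 1786
non-smokers without the outcome: 672 − 54 = 618
OR = (897 × 618) / (1786 × 54) = 554346/96444 ≈ 5.748

OR = 5.748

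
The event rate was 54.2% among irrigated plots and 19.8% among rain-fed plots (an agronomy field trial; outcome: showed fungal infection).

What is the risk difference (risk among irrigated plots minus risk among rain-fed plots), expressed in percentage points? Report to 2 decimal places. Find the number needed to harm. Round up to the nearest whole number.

RD = 34.40; NNH = 3

risk difference = 0.5420 − 0.1980 = 0.3440 → 34.40 percentage points
absolute risk difference = 0.344000
1 / 0.344000 = 2.907 → round up → 3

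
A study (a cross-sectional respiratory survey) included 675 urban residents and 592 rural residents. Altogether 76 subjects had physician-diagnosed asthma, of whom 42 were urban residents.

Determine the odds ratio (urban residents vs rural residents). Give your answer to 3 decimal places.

OR ≈ 1.089

urban residents without the outcome: 675 − 42 = 633
rural residents with the outcome: 76 − 42 = 34
rural residents without the outcome: 592 − 34 = 558
OR = (42 × 558) / (633 × 34) = 23436/21522 ≈ 1.089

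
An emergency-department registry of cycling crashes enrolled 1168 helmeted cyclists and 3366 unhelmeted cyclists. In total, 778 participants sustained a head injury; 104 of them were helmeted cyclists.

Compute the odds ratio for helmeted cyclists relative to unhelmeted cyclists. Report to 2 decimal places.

OR ≈ 0.39

helmeted cyclists without the outcome: 1168 − 104 = 1064
unhelmeted cyclists with the outcome: 778 − 104 = 674
unhelmeted cyclists without the outcome: 3366 − 674 = 2692
odds, helmeted cyclists = 104/1064 = 0.0977
odds, unhelmeted cyclists = 674/2692 = 0.2504
OR = 0.0977 / 0.2504 = 0.39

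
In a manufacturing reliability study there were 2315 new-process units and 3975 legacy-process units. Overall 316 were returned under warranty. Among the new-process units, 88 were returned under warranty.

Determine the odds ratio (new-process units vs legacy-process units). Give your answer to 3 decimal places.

OR = 0.649

new-process units without the outcome: 2315 − 88 = 2227
legacy-process units with the outcome: 316 − 88 = 228
legacy-process units without the outcome: 3975 − 228 = 3747
odds, new-process units = 88/2227 = 0.03952
odds, legacy-process units = 228/3747 = 0.06085
OR = 0.03952 / 0.06085 = 0.649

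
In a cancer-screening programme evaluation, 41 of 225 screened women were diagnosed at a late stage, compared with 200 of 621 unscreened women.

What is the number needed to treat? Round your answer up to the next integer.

risk, screened women = 41/225 = 0.182222
risk, unscreened women = 200/621 = 0.322061
absolute risk difference = 0.139839
1 / 0.139839 = 7.151 → round up → 8

8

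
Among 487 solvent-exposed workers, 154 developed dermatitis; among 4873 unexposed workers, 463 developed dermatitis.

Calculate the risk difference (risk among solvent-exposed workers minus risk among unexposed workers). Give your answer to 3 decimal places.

0.221

risk, solvent-exposed workers = 154/487 = 0.3162
risk, unexposed workers = 463/4873 = 0.0950
risk difference = 0.3162 − 0.0950 = 0.221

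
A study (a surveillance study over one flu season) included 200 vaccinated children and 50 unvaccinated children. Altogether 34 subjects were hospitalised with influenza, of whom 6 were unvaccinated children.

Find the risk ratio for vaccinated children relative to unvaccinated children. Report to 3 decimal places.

vaccinated children with the outcome: 34 − 6 = 28
vaccinated children without the outcome: 200 − 28 = 172
unvaccinated children without the outcome: 50 − 6 = 44
risk, vaccinated children = 28/200 = 0.1400
risk, unvaccinated children = 6/50 = 0.1200
RR = 0.1400 / 0.1200 = 1.167

1.167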